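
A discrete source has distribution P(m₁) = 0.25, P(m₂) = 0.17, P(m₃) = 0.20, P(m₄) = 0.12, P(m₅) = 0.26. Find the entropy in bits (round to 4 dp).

H = −Σ pᵢ log₂ pᵢ.
−0.25·log₂(0.25) = 0.5000
−0.17·log₂(0.17) = 0.4346
−0.20·log₂(0.20) = 0.4644
−0.12·log₂(0.12) = 0.3671
−0.26·log₂(0.26) = 0.5053
Sum ≈ 2.2713 → 2.2713 bits.

2.2713 bits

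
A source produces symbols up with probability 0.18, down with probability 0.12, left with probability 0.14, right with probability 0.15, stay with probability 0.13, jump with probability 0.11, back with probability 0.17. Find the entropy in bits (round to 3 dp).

2.788 bits

H = −Σ pᵢ log₂ pᵢ.
−0.18·log₂(0.18) = 0.4453
−0.12·log₂(0.12) = 0.3671
−0.14·log₂(0.14) = 0.3971
−0.15·log₂(0.15) = 0.4105
−0.13·log₂(0.13) = 0.3826
−0.11·log₂(0.11) = 0.3503
−0.17·log₂(0.17) = 0.4346
Sum ≈ 2.7875 → 2.788 bits.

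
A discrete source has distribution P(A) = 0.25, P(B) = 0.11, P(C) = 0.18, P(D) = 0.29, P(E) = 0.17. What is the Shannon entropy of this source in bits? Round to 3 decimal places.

2.248 bits

H = −Σ pᵢ log₂ pᵢ.
−0.25·log₂(0.25) = 0.5000
−0.11·log₂(0.11) = 0.3503
−0.18·log₂(0.18) = 0.4453
−0.29·log₂(0.29) = 0.5179
−0.17·log₂(0.17) = 0.4346
Sum ≈ 2.2481 → 2.248 bits.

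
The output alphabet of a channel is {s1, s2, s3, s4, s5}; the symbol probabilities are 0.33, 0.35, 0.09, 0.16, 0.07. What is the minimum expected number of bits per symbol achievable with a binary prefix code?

Repeatedly combine the two least-probable nodes; the expected code length is the sum of the merged weights.
merge 7/100 + 9/100 → 4/25
merge 4/25 + 4/25 → 8/25
merge 8/25 + 33/100 → 13/20
merge 7/20 + 13/20 → 1
L = 4/25 + 8/25 + 13/20 + 1 = 213/100 = 2.13 bits/symbol.

2.13 bits/symbol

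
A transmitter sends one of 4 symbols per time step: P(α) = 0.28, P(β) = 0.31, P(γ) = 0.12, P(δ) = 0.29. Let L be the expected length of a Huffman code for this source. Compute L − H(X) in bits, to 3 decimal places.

Entropy H = −Σ p log₂ p ≈ 1.9230 bits.
Huffman merges: 3/25+7/25→2/5; 29/100+31/100→3/5; 2/5+3/5→1. L = 2 ≈ 2.0000.
L − H = 2.0000 − 1.9230 = 0.077 bits.

0.077 bits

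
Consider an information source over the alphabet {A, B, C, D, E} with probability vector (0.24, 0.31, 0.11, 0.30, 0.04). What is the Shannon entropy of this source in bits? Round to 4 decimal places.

2.0751 bits

H = −Σ pᵢ log₂ pᵢ.
−0.24·log₂(0.24) = 0.4941
−0.31·log₂(0.31) = 0.5238
−0.11·log₂(0.11) = 0.3503
−0.30·log₂(0.30) = 0.5211
−0.04·log₂(0.04) = 0.1858
Sum ≈ 2.0751 → 2.0751 bits.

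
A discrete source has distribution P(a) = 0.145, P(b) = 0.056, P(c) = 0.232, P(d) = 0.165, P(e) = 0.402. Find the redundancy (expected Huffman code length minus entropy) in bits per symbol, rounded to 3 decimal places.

0.082 bits

Entropy H = −Σ p log₂ p ≈ 2.0833 bits.
Huffman merges: 7/125+29/200→201/1000; 33/200+201/1000→183/500; 29/125+183/500→299/500; 201/500+299/500→1. L = 433/200 ≈ 2.1650.
L − H = 2.1650 − 2.0833 = 0.082 bits.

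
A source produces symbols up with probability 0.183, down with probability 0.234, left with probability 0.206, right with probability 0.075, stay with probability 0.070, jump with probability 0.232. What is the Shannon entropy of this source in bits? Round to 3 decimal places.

2.446 bits

H = −Σ pᵢ log₂ pᵢ.
−0.183·log₂(0.183) = 0.4484
−0.234·log₂(0.234) = 0.4903
−0.206·log₂(0.206) = 0.4695
−0.075·log₂(0.075) = 0.2803
−0.070·log₂(0.070) = 0.2686
−0.232·log₂(0.232) = 0.4890
Sum ≈ 2.4461 → 2.446 bits.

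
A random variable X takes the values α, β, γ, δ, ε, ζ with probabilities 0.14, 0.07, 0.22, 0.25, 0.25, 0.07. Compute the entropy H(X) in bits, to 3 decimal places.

2.415 bits

H = −Σ pᵢ log₂ pᵢ.
−0.14·log₂(0.14) = 0.3971
−0.07·log₂(0.07) = 0.2686
−0.22·log₂(0.22) = 0.4806
−0.25·log₂(0.25) = 0.5000
−0.25·log₂(0.25) = 0.5000
−0.07·log₂(0.07) = 0.2686
Sum ≈ 2.4148 → 2.415 bits.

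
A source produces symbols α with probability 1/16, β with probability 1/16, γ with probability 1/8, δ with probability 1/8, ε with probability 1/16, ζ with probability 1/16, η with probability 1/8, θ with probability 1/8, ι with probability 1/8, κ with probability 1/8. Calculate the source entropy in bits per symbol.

Each probability is a power of 1/2, so log₂(1/p) is an integer.
H = Σ p·log₂(1/p) = 1/16·4 + 1/16·4 + 1/8·3 + 1/8·3 + 1/16·4 + 1/16·4 + 1/8·3 + 1/8·3 + 1/8·3 + 1/8·3 = 3.25 bits.

3.25 bits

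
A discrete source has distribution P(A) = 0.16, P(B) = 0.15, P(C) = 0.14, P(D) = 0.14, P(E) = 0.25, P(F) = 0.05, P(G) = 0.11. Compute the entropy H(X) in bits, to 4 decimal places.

H = −Σ pᵢ log₂ pᵢ.
−0.16·log₂(0.16) = 0.4230
−0.15·log₂(0.15) = 0.4105
−0.14·log₂(0.14) = 0.3971
−0.14·log₂(0.14) = 0.3971
−0.25·log₂(0.25) = 0.5000
−0.05·log₂(0.05) = 0.2161
−0.11·log₂(0.11) = 0.3503
Sum ≈ 2.6942 → 2.6942 bits.

2.6942 bits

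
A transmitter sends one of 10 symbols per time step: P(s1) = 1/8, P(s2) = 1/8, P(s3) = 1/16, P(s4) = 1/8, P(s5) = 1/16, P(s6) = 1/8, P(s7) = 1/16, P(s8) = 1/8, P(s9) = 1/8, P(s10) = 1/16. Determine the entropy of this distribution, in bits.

3.25 bits

Each probability is a power of 1/2, so log₂(1/p) is an integer.
H = Σ p·log₂(1/p) = 1/8·3 + 1/8·3 + 1/16·4 + 1/8·3 + 1/16·4 + 1/8·3 + 1/16·4 + 1/8·3 + 1/8·3 + 1/16·4 = 3.25 bits.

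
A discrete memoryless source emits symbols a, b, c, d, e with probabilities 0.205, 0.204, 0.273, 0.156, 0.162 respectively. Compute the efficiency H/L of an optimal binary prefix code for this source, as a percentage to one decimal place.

Entropy H = −Σ p log₂ p ≈ 2.2914 bits.
Huffman merges: 39/250+81/500→159/500; 51/250+41/200→409/1000; 273/1000+159/500→591/1000; 409/1000+591/1000→1. L = 1159/500 ≈ 2.3180.
Efficiency = H/L = 2.2914/2.3180 = 98.9%.

98.9%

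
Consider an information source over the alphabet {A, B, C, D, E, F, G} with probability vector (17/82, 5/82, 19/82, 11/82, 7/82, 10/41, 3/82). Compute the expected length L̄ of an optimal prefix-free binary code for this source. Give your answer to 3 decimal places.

Repeatedly combine the two least-probable nodes; the expected code length is the sum of the merged weights.
merge 3/82 + 5/82 → 4/41
merge 7/82 + 4/41 → 15/82
merge 11/82 + 15/82 → 13/41
merge 17/82 + 19/82 → 18/41
merge 10/41 + 13/41 → 23/41
merge 18/41 + 23/41 → 1
L = 4/41 + 15/82 + 13/41 + 18/41 + 23/41 + 1 = 213/82 ≈ 2.598 bits/symbol.

2.598 bits/symbol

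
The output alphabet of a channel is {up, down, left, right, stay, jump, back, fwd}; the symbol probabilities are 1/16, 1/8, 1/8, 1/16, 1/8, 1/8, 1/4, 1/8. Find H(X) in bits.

Each probability is a power of 1/2, so log₂(1/p) is an integer.
H = Σ p·log₂(1/p) = 1/16·4 + 1/8·3 + 1/8·3 + 1/16·4 + 1/8·3 + 1/8·3 + 1/4·2 + 1/8·3 = 2.875 bits.

2.875 bits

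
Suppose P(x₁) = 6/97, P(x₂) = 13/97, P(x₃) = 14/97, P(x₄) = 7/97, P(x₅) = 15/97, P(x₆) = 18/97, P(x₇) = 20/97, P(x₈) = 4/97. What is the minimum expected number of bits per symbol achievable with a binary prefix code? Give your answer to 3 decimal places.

2.887 bits/symbol

Repeatedly combine the two least-probable nodes; the expected code length is the sum of the merged weights.
merge 4/97 + 6/97 → 10/97
merge 7/97 + 10/97 → 17/97
merge 13/97 + 14/97 → 27/97
merge 15/97 + 17/97 → 32/97
merge 18/97 + 20/97 → 38/97
merge 27/97 + 32/97 → 59/97
merge 38/97 + 59/97 → 1
L = 10/97 + 17/97 + 27/97 + 32/97 + 38/97 + 59/97 + 1 = 280/97 ≈ 2.887 bits/symbol.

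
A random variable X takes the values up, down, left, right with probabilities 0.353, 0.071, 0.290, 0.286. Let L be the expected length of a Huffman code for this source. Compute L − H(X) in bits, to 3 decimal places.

0.164 bits

Entropy H = −Σ p log₂ p ≈ 1.8356 bits.
Huffman merges: 71/1000+143/500→357/1000; 29/100+353/1000→643/1000; 357/1000+643/1000→1. L = 2 ≈ 2.0000.
L − H = 2.0000 − 1.8356 = 0.164 bits.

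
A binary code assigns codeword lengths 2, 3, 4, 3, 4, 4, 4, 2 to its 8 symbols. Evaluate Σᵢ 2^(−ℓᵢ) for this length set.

With common denominator 2^4 = 16: Σ 2^(−ℓᵢ) = 4/16 + 2/16 + 1/16 + 2/16 + 1/16 + 1/16 + 1/16 + 4/16 = 16/16 = 1.

1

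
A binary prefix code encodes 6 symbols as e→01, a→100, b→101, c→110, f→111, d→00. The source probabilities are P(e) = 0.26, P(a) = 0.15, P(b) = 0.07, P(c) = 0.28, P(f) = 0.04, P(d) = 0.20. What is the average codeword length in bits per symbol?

2.54 bits/symbol

L̄ = Σ pᵢ·ℓᵢ = 0.26·2 + 0.15·3 + 0.07·3 + 0.28·3 + 0.04·3 + 0.20·2 = 2.54 bits/symbol.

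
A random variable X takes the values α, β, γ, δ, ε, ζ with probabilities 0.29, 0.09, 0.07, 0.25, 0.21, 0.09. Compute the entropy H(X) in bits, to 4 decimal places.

2.3846 bits

H = −Σ pᵢ log₂ pᵢ.
−0.29·log₂(0.29) = 0.5179
−0.09·log₂(0.09) = 0.3127
−0.07·log₂(0.07) = 0.2686
−0.25·log₂(0.25) = 0.5000
−0.21·log₂(0.21) = 0.4728
−0.09·log₂(0.09) = 0.3127
Sum ≈ 2.3846 → 2.3846 bits.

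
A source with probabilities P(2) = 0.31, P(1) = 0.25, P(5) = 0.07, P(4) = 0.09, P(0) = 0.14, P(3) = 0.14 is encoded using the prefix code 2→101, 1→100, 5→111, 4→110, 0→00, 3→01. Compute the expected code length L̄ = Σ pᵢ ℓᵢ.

L̄ = Σ pᵢ·ℓᵢ = 0.31·3 + 0.25·3 + 0.07·3 + 0.09·3 + 0.14·2 + 0.14·2 = 2.72 bits/symbol.

2.72 bits/symbol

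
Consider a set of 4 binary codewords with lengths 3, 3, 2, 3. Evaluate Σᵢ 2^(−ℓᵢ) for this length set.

0.625

With common denominator 2^3 = 8: Σ 2^(−ℓᵢ) = 1/8 + 1/8 + 2/8 + 1/8 = 5/8 = 0.625.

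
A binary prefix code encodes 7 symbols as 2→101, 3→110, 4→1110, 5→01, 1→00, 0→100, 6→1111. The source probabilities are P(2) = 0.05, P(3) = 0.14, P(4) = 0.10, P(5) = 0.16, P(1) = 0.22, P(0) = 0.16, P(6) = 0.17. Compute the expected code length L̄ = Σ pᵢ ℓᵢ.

L̄ = Σ pᵢ·ℓᵢ = 0.05·3 + 0.14·3 + 0.10·4 + 0.16·2 + 0.22·2 + 0.16·3 + 0.17·4 = 2.89 bits/symbol.

2.89 bits/symbol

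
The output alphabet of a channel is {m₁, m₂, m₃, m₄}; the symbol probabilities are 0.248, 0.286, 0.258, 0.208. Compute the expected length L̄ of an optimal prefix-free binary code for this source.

2 bits/symbol

Repeatedly combine the two least-probable nodes; the expected code length is the sum of the merged weights.
merge 26/125 + 31/125 → 57/125
merge 129/500 + 143/500 → 68/125
merge 57/125 + 68/125 → 1
L = 57/125 + 68/125 + 1 = 2 bits/symbol.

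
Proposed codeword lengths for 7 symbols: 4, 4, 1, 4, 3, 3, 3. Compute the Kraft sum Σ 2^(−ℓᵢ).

With common denominator 2^4 = 16: Σ 2^(−ℓᵢ) = 1/16 + 1/16 + 8/16 + 1/16 + 2/16 + 2/16 + 2/16 = 17/16 = 1.0625.

1.0625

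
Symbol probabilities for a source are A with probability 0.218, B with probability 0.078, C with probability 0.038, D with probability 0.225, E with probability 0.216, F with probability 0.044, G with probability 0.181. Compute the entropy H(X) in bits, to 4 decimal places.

2.5518 bits

H = −Σ pᵢ log₂ pᵢ.
−0.218·log₂(0.218) = 0.4791
−0.078·log₂(0.078) = 0.2871
−0.038·log₂(0.038) = 0.1793
−0.225·log₂(0.225) = 0.4842
−0.216·log₂(0.216) = 0.4776
−0.044·log₂(0.044) = 0.1983
−0.181·log₂(0.181) = 0.4463
Sum ≈ 2.5518 → 2.5518 bits.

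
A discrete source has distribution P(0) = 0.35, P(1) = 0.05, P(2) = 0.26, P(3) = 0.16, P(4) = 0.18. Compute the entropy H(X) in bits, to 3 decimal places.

H = −Σ pᵢ log₂ pᵢ.
−0.35·log₂(0.35) = 0.5301
−0.05·log₂(0.05) = 0.2161
−0.26·log₂(0.26) = 0.5053
−0.16·log₂(0.16) = 0.4230
−0.18·log₂(0.18) = 0.4453
Sum ≈ 2.1198 → 2.120 bits.

2.120 bits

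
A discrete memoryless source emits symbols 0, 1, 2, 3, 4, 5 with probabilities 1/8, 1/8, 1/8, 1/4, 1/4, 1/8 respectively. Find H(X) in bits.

2.5 bits

Each probability is a power of 1/2, so log₂(1/p) is an integer.
H = Σ p·log₂(1/p) = 1/8·3 + 1/8·3 + 1/8·3 + 1/4·2 + 1/4·2 + 1/8·3 = 2.5 bits.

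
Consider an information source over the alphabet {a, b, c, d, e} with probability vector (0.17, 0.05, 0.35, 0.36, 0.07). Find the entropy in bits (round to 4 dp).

1.9800 bits

H = −Σ pᵢ log₂ pᵢ.
−0.17·log₂(0.17) = 0.4346
−0.05·log₂(0.05) = 0.2161
−0.35·log₂(0.35) = 0.5301
−0.36·log₂(0.36) = 0.5306
−0.07·log₂(0.07) = 0.2686
Sum ≈ 1.9800 → 1.9800 bits.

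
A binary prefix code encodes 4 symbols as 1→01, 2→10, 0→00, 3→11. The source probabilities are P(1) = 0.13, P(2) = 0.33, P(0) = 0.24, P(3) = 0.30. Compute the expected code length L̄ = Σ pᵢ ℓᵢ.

L̄ = Σ pᵢ·ℓᵢ = 0.13·2 + 0.33·2 + 0.24·2 + 0.30·2 = 2 bits/symbol.

2 bits/symbol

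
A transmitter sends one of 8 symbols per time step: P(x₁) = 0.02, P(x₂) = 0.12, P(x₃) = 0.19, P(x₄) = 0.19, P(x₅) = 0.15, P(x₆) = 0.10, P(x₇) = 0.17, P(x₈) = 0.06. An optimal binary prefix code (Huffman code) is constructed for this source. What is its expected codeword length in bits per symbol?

Repeatedly combine the two least-probable nodes; the expected code length is the sum of the merged weights.
merge 1/50 + 3/50 → 2/25
merge 2/25 + 1/10 → 9/50
merge 3/25 + 3/20 → 27/100
merge 17/100 + 9/50 → 7/20
merge 19/100 + 19/100 → 19/50
merge 27/100 + 7/20 → 31/50
merge 19/50 + 31/50 → 1
L = 2/25 + 9/50 + 27/100 + 7/20 + 19/50 + 31/50 + 1 = 72/25 = 2.88 bits/symbol.

2.88 bits/symbol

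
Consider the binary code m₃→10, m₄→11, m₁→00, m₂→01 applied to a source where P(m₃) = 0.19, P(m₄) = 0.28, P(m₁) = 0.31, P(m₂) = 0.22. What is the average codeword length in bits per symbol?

L̄ = Σ pᵢ·ℓᵢ = 0.19·2 + 0.28·2 + 0.31·2 + 0.22·2 = 2 bits/symbol.

2 bits/symbol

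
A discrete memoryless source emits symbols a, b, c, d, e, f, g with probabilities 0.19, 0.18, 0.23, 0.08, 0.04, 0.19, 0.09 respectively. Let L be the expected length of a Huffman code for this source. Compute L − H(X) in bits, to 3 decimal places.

0.067 bits

Entropy H = −Σ p log₂ p ≈ 2.6333 bits.
Huffman merges: 1/25+2/25→3/25; 9/100+3/25→21/100; 9/50+19/100→37/100; 19/100+21/100→2/5; 23/100+37/100→3/5; 2/5+3/5→1. L = 27/10 ≈ 2.7000.
L − H = 2.7000 − 2.6333 = 0.067 bits.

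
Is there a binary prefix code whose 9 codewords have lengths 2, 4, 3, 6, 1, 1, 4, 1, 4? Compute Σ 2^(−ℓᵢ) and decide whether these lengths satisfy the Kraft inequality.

2.078125; no

With common denominator 2^6 = 64: Σ 2^(−ℓᵢ) = 16/64 + 4/64 + 8/64 + 1/64 + 32/64 + 32/64 + 4/64 + 32/64 + 4/64 = 133/64 = 2.078125.
Kraft's inequality requires Σ ≤ 1; here Σ = 2.078125 > 1, so no such prefix code exists.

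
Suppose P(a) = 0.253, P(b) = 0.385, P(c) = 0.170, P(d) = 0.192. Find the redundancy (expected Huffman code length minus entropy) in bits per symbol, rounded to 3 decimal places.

Entropy H = −Σ p log₂ p ≈ 1.9235 bits.
Huffman merges: 17/100+24/125→181/500; 253/1000+181/500→123/200; 77/200+123/200→1. L = 1977/1000 ≈ 1.9770.
L − H = 1.9770 − 1.9235 = 0.053 bits.

0.053 bits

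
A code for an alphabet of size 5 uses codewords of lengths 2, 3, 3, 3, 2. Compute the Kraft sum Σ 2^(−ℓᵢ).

With common denominator 2^3 = 8: Σ 2^(−ℓᵢ) = 2/8 + 1/8 + 1/8 + 1/8 + 2/8 = 7/8 = 0.875.

0.875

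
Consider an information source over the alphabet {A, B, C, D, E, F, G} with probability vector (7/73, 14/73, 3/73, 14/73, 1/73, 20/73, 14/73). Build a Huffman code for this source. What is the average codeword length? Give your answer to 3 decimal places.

Repeatedly combine the two least-probable nodes; the expected code length is the sum of the merged weights.
merge 1/73 + 3/73 → 4/73
merge 4/73 + 7/73 → 11/73
merge 11/73 + 14/73 → 25/73
merge 14/73 + 14/73 → 28/73
merge 20/73 + 25/73 → 45/73
merge 28/73 + 45/73 → 1
L = 4/73 + 11/73 + 25/73 + 28/73 + 45/73 + 1 = 186/73 ≈ 2.548 bits/symbol.

2.548 bits/symbol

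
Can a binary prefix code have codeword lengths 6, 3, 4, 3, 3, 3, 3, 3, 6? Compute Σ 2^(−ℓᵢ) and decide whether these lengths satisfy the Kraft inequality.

With common denominator 2^6 = 64: Σ 2^(−ℓᵢ) = 1/64 + 8/64 + 4/64 + 8/64 + 8/64 + 8/64 + 8/64 + 8/64 + 1/64 = 54/64 = 0.84375.
Kraft's inequality requires Σ ≤ 1; here Σ = 0.84375 ≤ 1, so such a prefix code exists.

0.84375; yes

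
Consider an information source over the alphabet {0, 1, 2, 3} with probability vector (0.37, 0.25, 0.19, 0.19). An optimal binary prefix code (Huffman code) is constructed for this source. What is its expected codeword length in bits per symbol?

2 bits/symbol

Repeatedly combine the two least-probable nodes; the expected code length is the sum of the merged weights.
merge 19/100 + 19/100 → 19/50
merge 1/4 + 37/100 → 31/50
merge 19/50 + 31/50 → 1
L = 19/50 + 31/50 + 1 = 2 bits/symbol.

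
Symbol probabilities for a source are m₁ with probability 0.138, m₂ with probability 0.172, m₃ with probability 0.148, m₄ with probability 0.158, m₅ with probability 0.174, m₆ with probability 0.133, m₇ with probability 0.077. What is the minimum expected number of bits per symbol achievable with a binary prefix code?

2.826 bits/symbol

Repeatedly combine the two least-probable nodes; the expected code length is the sum of the merged weights.
merge 77/1000 + 133/1000 → 21/100
merge 69/500 + 37/250 → 143/500
merge 79/500 + 43/250 → 33/100
merge 87/500 + 21/100 → 48/125
merge 143/500 + 33/100 → 77/125
merge 48/125 + 77/125 → 1
L = 21/100 + 143/500 + 33/100 + 48/125 + 77/125 + 1 = 1413/500 = 2.826 bits/symbol.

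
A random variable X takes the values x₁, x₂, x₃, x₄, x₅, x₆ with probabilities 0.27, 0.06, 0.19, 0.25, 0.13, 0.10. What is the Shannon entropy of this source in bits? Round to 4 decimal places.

2.4236 bits

H = −Σ pᵢ log₂ pᵢ.
−0.27·log₂(0.27) = 0.5100
−0.06·log₂(0.06) = 0.2435
−0.19·log₂(0.19) = 0.4552
−0.25·log₂(0.25) = 0.5000
−0.13·log₂(0.13) = 0.3826
−0.10·log₂(0.10) = 0.3322
Sum ≈ 2.4236 → 2.4236 bits.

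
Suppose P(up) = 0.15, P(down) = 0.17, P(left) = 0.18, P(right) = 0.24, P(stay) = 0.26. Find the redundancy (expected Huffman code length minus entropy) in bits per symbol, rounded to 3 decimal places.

Entropy H = −Σ p log₂ p ≈ 2.2899 bits.
Huffman merges: 3/20+17/100→8/25; 9/50+6/25→21/50; 13/50+8/25→29/50; 21/50+29/50→1. L = 58/25 ≈ 2.3200.
L − H = 2.3200 − 2.2899 = 0.030 bits.

0.030 bits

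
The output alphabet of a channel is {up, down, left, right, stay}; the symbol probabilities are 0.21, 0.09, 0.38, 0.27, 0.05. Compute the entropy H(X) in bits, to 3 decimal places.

H = −Σ pᵢ log₂ pᵢ.
−0.21·log₂(0.21) = 0.4728
−0.09·log₂(0.09) = 0.3127
−0.38·log₂(0.38) = 0.5305
−0.27·log₂(0.27) = 0.5100
−0.05·log₂(0.05) = 0.2161
Sum ≈ 2.0420 → 2.042 bits.

2.042 bits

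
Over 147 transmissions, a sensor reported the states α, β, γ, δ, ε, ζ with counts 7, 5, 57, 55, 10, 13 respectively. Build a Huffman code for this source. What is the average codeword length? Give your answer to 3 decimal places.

Probabilities are the counts divided by 147.
Repeatedly combine the two least-probable nodes; the expected code length is the sum of the merged weights.
merge 5/147 + 1/21 → 4/49
merge 10/147 + 4/49 → 22/147
merge 13/147 + 22/147 → 5/21
merge 5/21 + 55/147 → 30/49
merge 19/49 + 30/49 → 1
L = 4/49 + 22/147 + 5/21 + 30/49 + 1 = 102/49 ≈ 2.082 bits/symbol.

2.082 bits/symbol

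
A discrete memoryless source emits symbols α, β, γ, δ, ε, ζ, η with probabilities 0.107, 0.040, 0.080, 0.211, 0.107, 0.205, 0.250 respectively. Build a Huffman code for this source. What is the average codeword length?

Repeatedly combine the two least-probable nodes; the expected code length is the sum of the merged weights.
merge 1/25 + 2/25 → 3/25
merge 107/1000 + 107/1000 → 107/500
merge 3/25 + 41/200 → 13/40
merge 211/1000 + 107/500 → 17/40
merge 1/4 + 13/40 → 23/40
merge 17/40 + 23/40 → 1
L = 3/25 + 107/500 + 13/40 + 17/40 + 23/40 + 1 = 2659/1000 = 2.659 bits/symbol.

2.659 bits/symbol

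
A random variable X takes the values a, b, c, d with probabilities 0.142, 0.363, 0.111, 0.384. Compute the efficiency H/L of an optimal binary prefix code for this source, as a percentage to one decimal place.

Entropy H = −Σ p log₂ p ≈ 1.8128 bits.
Huffman merges: 111/1000+71/500→253/1000; 253/1000+363/1000→77/125; 48/125+77/125→1. L = 1869/1000 ≈ 1.8690.
Efficiency = H/L = 1.8128/1.8690 = 97.0%.

97.0%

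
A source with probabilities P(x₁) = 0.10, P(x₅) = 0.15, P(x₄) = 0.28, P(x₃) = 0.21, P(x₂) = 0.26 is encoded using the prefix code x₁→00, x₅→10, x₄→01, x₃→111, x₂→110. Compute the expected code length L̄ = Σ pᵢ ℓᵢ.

2.47 bits/symbol

L̄ = Σ pᵢ·ℓᵢ = 0.10·2 + 0.15·2 + 0.28·2 + 0.21·3 + 0.26·3 = 2.47 bits/symbol.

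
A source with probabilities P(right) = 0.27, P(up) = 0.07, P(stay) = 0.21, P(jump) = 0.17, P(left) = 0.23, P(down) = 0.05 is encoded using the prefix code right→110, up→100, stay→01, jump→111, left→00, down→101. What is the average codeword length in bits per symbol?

L̄ = Σ pᵢ·ℓᵢ = 0.27·3 + 0.07·3 + 0.21·2 + 0.17·3 + 0.23·2 + 0.05·3 = 2.56 bits/symbol.

2.56 bits/symbol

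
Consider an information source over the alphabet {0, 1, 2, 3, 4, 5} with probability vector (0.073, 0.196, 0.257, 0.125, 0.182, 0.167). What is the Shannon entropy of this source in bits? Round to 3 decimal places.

H = −Σ pᵢ log₂ pᵢ.
−0.073·log₂(0.073) = 0.2756
−0.196·log₂(0.196) = 0.4608
−0.257·log₂(0.257) = 0.5038
−0.125·log₂(0.125) = 0.3750
−0.182·log₂(0.182) = 0.4474
−0.167·log₂(0.167) = 0.4312
Sum ≈ 2.4938 → 2.494 bits.

2.494 bits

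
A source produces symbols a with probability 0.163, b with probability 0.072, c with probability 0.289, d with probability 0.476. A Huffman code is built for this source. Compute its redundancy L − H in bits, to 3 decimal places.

0.032 bits

Entropy H = −Σ p log₂ p ≈ 1.7272 bits.
Huffman merges: 9/125+163/1000→47/200; 47/200+289/1000→131/250; 119/250+131/250→1. L = 1759/1000 ≈ 1.7590.
L − H = 1.7590 − 1.7272 = 0.032 bits.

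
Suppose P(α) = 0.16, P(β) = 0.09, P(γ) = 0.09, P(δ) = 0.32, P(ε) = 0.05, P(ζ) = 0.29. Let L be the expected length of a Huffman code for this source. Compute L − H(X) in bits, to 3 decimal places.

0.062 bits

Entropy H = −Σ p log₂ p ≈ 2.3084 bits.
Huffman merges: 1/20+9/100→7/50; 9/100+7/50→23/100; 4/25+23/100→39/100; 29/100+8/25→61/100; 39/100+61/100→1. L = 237/100 ≈ 2.3700.
L − H = 2.3700 − 2.3084 = 0.062 bits.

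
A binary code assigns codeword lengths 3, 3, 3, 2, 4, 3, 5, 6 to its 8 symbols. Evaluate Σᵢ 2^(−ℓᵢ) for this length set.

With common denominator 2^6 = 64: Σ 2^(−ℓᵢ) = 8/64 + 8/64 + 8/64 + 16/64 + 4/64 + 8/64 + 2/64 + 1/64 = 55/64 = 0.859375.

0.859375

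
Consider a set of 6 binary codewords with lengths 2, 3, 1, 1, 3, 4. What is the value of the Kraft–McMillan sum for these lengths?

1.5625

With common denominator 2^4 = 16: Σ 2^(−ℓᵢ) = 4/16 + 2/16 + 8/16 + 8/16 + 2/16 + 1/16 = 25/16 = 1.5625.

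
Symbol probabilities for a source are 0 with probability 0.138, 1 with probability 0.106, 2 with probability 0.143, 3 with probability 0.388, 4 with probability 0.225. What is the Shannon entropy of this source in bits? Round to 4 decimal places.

H = −Σ pᵢ log₂ pᵢ.
−0.138·log₂(0.138) = 0.3943
−0.106·log₂(0.106) = 0.3432
−0.143·log₂(0.143) = 0.4012
−0.388·log₂(0.388) = 0.5300
−0.225·log₂(0.225) = 0.4842
Sum ≈ 2.1529 → 2.1529 bits.

2.1529 bits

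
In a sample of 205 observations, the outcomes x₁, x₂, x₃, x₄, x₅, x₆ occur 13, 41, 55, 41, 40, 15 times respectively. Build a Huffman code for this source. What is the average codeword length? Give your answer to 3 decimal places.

Probabilities are the counts divided by 205.
Repeatedly combine the two least-probable nodes; the expected code length is the sum of the merged weights.
merge 13/205 + 3/41 → 28/205
merge 28/205 + 8/41 → 68/205
merge 1/5 + 1/5 → 2/5
merge 11/41 + 68/205 → 3/5
merge 2/5 + 3/5 → 1
L = 28/205 + 68/205 + 2/5 + 3/5 + 1 = 506/205 ≈ 2.468 bits/symbol.

2.468 bits/symbol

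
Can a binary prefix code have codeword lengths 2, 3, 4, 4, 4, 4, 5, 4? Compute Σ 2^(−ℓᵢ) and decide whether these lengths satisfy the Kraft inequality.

With common denominator 2^5 = 32: Σ 2^(−ℓᵢ) = 8/32 + 4/32 + 2/32 + 2/32 + 2/32 + 2/32 + 1/32 + 2/32 = 23/32 = 0.71875.
Kraft's inequality requires Σ ≤ 1; here Σ = 0.71875 ≤ 1, so such a prefix code exists.

0.71875; yes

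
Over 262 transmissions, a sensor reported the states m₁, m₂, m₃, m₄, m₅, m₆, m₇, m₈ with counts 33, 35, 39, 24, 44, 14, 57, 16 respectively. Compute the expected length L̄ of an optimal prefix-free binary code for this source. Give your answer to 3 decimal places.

2.897 bits/symbol

Probabilities are the counts divided by 262.
Repeatedly combine the two least-probable nodes; the expected code length is the sum of the merged weights.
merge 7/131 + 8/131 → 15/131
merge 12/131 + 15/131 → 27/131
merge 33/262 + 35/262 → 34/131
merge 39/262 + 22/131 → 83/262
merge 27/131 + 57/262 → 111/262
merge 34/131 + 83/262 → 151/262
merge 111/262 + 151/262 → 1
L = 15/131 + 27/131 + 34/131 + 83/262 + 111/262 + 151/262 + 1 = 759/262 ≈ 2.897 bits/symbol.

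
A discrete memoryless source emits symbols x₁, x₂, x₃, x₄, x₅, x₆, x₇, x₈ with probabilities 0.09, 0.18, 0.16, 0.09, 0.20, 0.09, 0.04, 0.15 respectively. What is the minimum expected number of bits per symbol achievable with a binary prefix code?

2.93 bits/symbol

Repeatedly combine the two least-probable nodes; the expected code length is the sum of the merged weights.
merge 1/25 + 9/100 → 13/100
merge 9/100 + 9/100 → 9/50
merge 13/100 + 3/20 → 7/25
merge 4/25 + 9/50 → 17/50
merge 9/50 + 1/5 → 19/50
merge 7/25 + 17/50 → 31/50
merge 19/50 + 31/50 → 1
L = 13/100 + 9/50 + 7/25 + 17/50 + 19/50 + 31/50 + 1 = 293/100 = 2.93 bits/symbol.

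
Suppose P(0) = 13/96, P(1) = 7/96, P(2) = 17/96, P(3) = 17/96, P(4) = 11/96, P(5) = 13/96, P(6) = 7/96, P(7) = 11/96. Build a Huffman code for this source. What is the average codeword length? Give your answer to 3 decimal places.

Repeatedly combine the two least-probable nodes; the expected code length is the sum of the merged weights.
merge 7/96 + 7/96 → 7/48
merge 11/96 + 11/96 → 11/48
merge 13/96 + 13/96 → 13/48
merge 7/48 + 17/96 → 31/96
merge 17/96 + 11/48 → 13/32
merge 13/48 + 31/96 → 19/32
merge 13/32 + 19/32 → 1
L = 7/48 + 11/48 + 13/48 + 31/96 + 13/32 + 19/32 + 1 = 95/32 ≈ 2.969 bits/symbol.

2.969 bits/symbol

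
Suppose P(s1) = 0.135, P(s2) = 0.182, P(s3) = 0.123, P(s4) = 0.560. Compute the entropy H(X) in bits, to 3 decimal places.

1.678 bits

H = −Σ pᵢ log₂ pᵢ.
−0.135·log₂(0.135) = 0.3900
−0.182·log₂(0.182) = 0.4474
−0.123·log₂(0.123) = 0.3719
−0.560·log₂(0.560) = 0.4684
Sum ≈ 1.6777 → 1.678 bits.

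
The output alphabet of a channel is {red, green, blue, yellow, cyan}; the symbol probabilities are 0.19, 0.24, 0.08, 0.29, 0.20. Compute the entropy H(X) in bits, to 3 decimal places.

H = −Σ pᵢ log₂ pᵢ.
−0.19·log₂(0.19) = 0.4552
−0.24·log₂(0.24) = 0.4941
−0.08·log₂(0.08) = 0.2915
−0.29·log₂(0.29) = 0.5179
−0.20·log₂(0.20) = 0.4644
Sum ≈ 2.2232 → 2.223 bits.

2.223 bits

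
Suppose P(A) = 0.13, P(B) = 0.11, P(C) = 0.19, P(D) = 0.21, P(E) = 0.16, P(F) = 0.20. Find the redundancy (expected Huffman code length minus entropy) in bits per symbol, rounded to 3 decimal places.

0.042 bits

Entropy H = −Σ p log₂ p ≈ 2.5484 bits.
Huffman merges: 11/100+13/100→6/25; 4/25+19/100→7/20; 1/5+21/100→41/100; 6/25+7/20→59/100; 41/100+59/100→1. L = 259/100 ≈ 2.5900.
L − H = 2.5900 − 2.5484 = 0.042 bits.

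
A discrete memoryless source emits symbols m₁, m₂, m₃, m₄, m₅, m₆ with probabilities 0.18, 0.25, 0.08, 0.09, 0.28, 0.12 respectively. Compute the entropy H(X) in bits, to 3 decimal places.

H = −Σ pᵢ log₂ pᵢ.
−0.18·log₂(0.18) = 0.4453
−0.25·log₂(0.25) = 0.5000
−0.08·log₂(0.08) = 0.2915
−0.09·log₂(0.09) = 0.3127
−0.28·log₂(0.28) = 0.5142
−0.12·log₂(0.12) = 0.3671
Sum ≈ 2.4308 → 2.431 bits.

2.431 bits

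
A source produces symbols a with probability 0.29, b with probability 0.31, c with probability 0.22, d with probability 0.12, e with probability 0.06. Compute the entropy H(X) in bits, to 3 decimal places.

2.133 bits

H = −Σ pᵢ log₂ pᵢ.
−0.29·log₂(0.29) = 0.5179
−0.31·log₂(0.31) = 0.5238
−0.22·log₂(0.22) = 0.4806
−0.12·log₂(0.12) = 0.3671
−0.06·log₂(0.06) = 0.2435
Sum ≈ 2.1329 → 2.133 bits.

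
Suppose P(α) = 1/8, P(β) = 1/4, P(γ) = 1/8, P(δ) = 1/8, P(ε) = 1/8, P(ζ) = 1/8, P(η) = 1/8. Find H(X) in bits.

Each probability is a power of 1/2, so log₂(1/p) is an integer.
H = Σ p·log₂(1/p) = 1/8·3 + 1/4·2 + 1/8·3 + 1/8·3 + 1/8·3 + 1/8·3 + 1/8·3 = 2.75 bits.

2.75 bits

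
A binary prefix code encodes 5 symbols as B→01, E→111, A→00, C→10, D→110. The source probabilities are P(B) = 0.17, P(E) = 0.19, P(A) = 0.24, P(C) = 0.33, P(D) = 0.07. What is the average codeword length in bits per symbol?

2.26 bits/symbol

L̄ = Σ pᵢ·ℓᵢ = 0.17·2 + 0.19·3 + 0.24·2 + 0.33·2 + 0.07·3 = 2.26 bits/symbol.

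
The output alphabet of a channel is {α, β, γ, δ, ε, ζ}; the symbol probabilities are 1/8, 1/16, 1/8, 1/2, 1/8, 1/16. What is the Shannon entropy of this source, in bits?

2.125 bits

Each probability is a power of 1/2, so log₂(1/p) is an integer.
H = Σ p·log₂(1/p) = 1/8·3 + 1/16·4 + 1/8·3 + 1/2·1 + 1/8·3 + 1/16·4 = 2.125 bits.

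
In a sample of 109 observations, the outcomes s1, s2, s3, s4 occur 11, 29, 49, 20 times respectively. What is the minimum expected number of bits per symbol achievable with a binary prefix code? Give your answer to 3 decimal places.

Probabilities are the counts divided by 109.
Repeatedly combine the two least-probable nodes; the expected code length is the sum of the merged weights.
merge 11/109 + 20/109 → 31/109
merge 29/109 + 31/109 → 60/109
merge 49/109 + 60/109 → 1
L = 31/109 + 60/109 + 1 = 200/109 ≈ 1.835 bits/symbol.

1.835 bits/symbol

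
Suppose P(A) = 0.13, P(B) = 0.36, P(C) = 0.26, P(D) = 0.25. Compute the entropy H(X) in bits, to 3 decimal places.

1.919 bits

H = −Σ pᵢ log₂ pᵢ.
−0.13·log₂(0.13) = 0.3826
−0.36·log₂(0.36) = 0.5306
−0.26·log₂(0.26) = 0.5053
−0.25·log₂(0.25) = 0.5000
Sum ≈ 1.9185 → 1.919 bits.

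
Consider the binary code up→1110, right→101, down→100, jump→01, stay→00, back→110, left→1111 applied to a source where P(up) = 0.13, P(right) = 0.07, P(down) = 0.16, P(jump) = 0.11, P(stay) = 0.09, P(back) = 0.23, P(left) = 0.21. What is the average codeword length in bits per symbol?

3.14 bits/symbol

L̄ = Σ pᵢ·ℓᵢ = 0.13·4 + 0.07·3 + 0.16·3 + 0.11·2 + 0.09·2 + 0.23·3 + 0.21·4 = 3.14 bits/symbol.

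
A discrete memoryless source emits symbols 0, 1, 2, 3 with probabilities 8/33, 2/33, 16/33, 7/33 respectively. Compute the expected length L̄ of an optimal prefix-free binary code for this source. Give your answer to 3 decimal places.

1.788 bits/symbol

Repeatedly combine the two least-probable nodes; the expected code length is the sum of the merged weights.
merge 2/33 + 7/33 → 3/11
merge 8/33 + 3/11 → 17/33
merge 16/33 + 17/33 → 1
L = 3/11 + 17/33 + 1 = 59/33 ≈ 1.788 bits/symbol.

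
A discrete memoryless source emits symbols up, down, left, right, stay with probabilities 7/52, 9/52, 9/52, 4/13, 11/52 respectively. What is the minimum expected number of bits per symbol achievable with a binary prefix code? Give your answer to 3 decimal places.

Repeatedly combine the two least-probable nodes; the expected code length is the sum of the merged weights.
merge 7/52 + 9/52 → 4/13
merge 9/52 + 11/52 → 5/13
merge 4/13 + 4/13 → 8/13
merge 5/13 + 8/13 → 1
L = 4/13 + 5/13 + 8/13 + 1 = 30/13 ≈ 2.308 bits/symbol.

2.308 bits/symbol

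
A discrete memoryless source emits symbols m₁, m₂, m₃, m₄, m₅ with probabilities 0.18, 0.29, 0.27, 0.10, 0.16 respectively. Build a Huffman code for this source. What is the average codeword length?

Repeatedly combine the two least-probable nodes; the expected code length is the sum of the merged weights.
merge 1/10 + 4/25 → 13/50
merge 9/50 + 13/50 → 11/25
merge 27/100 + 29/100 → 14/25
merge 11/25 + 14/25 → 1
L = 13/50 + 11/25 + 14/25 + 1 = 113/50 = 2.26 bits/symbol.

2.26 bits/symbol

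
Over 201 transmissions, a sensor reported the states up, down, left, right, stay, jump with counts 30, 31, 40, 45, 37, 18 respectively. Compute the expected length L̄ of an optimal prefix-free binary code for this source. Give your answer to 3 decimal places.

2.577 bits/symbol

Probabilities are the counts divided by 201.
Repeatedly combine the two least-probable nodes; the expected code length is the sum of the merged weights.
merge 6/67 + 10/67 → 16/67
merge 31/201 + 37/201 → 68/201
merge 40/201 + 15/67 → 85/201
merge 16/67 + 68/201 → 116/201
merge 85/201 + 116/201 → 1
L = 16/67 + 68/201 + 85/201 + 116/201 + 1 = 518/201 ≈ 2.577 bits/symbol.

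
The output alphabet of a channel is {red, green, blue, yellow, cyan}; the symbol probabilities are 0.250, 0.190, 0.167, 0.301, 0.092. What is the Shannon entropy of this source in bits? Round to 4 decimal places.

2.2245 bits

H = −Σ pᵢ log₂ pᵢ.
−0.250·log₂(0.250) = 0.5000
−0.190·log₂(0.190) = 0.4552
−0.167·log₂(0.167) = 0.4312
−0.301·log₂(0.301) = 0.5214
−0.092·log₂(0.092) = 0.3167
Sum ≈ 2.2245 → 2.2245 bits.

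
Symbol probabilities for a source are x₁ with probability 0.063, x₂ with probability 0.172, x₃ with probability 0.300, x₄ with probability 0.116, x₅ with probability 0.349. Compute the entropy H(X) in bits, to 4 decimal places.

H = −Σ pᵢ log₂ pᵢ.
−0.063·log₂(0.063) = 0.2513
−0.172·log₂(0.172) = 0.4368
−0.300·log₂(0.300) = 0.5211
−0.116·log₂(0.116) = 0.3605
−0.349·log₂(0.349) = 0.5300
Sum ≈ 2.0997 → 2.0997 bits.

2.0997 bits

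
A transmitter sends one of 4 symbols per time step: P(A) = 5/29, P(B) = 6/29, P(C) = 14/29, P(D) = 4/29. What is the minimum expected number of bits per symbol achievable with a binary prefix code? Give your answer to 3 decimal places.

Repeatedly combine the two least-probable nodes; the expected code length is the sum of the merged weights.
merge 4/29 + 5/29 → 9/29
merge 6/29 + 9/29 → 15/29
merge 14/29 + 15/29 → 1
L = 9/29 + 15/29 + 1 = 53/29 ≈ 1.828 bits/symbol.

1.828 bits/symbol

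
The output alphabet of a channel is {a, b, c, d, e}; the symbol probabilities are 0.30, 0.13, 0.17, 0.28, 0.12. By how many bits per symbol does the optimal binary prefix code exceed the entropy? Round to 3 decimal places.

Entropy H = −Σ p log₂ p ≈ 2.2196 bits.
Huffman merges: 3/25+13/100→1/4; 17/100+1/4→21/50; 7/25+3/10→29/50; 21/50+29/50→1. L = 9/4 ≈ 2.2500.
L − H = 2.2500 − 2.2196 = 0.030 bits.

0.030 bits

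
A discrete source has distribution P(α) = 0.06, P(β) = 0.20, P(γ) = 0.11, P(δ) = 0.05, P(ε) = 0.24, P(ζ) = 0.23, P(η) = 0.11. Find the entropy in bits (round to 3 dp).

H = −Σ pᵢ log₂ pᵢ.
−0.06·log₂(0.06) = 0.2435
−0.20·log₂(0.20) = 0.4644
−0.11·log₂(0.11) = 0.3503
−0.05·log₂(0.05) = 0.2161
−0.24·log₂(0.24) = 0.4941
−0.23·log₂(0.23) = 0.4877
−0.11·log₂(0.11) = 0.3503
Sum ≈ 2.6064 → 2.606 bits.

2.606 bits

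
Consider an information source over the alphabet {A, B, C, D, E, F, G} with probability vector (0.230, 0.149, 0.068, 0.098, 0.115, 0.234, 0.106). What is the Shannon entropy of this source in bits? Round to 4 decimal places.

H = −Σ pᵢ log₂ pᵢ.
−0.230·log₂(0.230) = 0.4877
−0.149·log₂(0.149) = 0.4092
−0.068·log₂(0.068) = 0.2637
−0.098·log₂(0.098) = 0.3284
−0.115·log₂(0.115) = 0.3588
−0.234·log₂(0.234) = 0.4903
−0.106·log₂(0.106) = 0.3432
Sum ≈ 2.6814 → 2.6814 bits.

2.6814 bits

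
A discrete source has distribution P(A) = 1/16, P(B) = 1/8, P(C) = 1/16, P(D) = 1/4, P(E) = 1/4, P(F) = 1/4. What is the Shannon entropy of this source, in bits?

2.375 bits

Each probability is a power of 1/2, so log₂(1/p) is an integer.
H = Σ p·log₂(1/p) = 1/16·4 + 1/8·3 + 1/16·4 + 1/4·2 + 1/4·2 + 1/4·2 = 2.375 bits.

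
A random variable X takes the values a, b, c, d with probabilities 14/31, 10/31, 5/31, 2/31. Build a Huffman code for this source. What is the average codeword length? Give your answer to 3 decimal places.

Repeatedly combine the two least-probable nodes; the expected code length is the sum of the merged weights.
merge 2/31 + 5/31 → 7/31
merge 7/31 + 10/31 → 17/31
merge 14/31 + 17/31 → 1
L = 7/31 + 17/31 + 1 = 55/31 ≈ 1.774 bits/symbol.

1.774 bits/symbol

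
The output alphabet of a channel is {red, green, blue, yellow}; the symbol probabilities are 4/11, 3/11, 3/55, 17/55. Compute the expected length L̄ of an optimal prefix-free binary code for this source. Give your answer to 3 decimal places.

1.964 bits/symbol

Repeatedly combine the two least-probable nodes; the expected code length is the sum of the merged weights.
merge 3/55 + 3/11 → 18/55
merge 17/55 + 18/55 → 7/11
merge 4/11 + 7/11 → 1
L = 18/55 + 7/11 + 1 = 108/55 ≈ 1.964 bits/symbol.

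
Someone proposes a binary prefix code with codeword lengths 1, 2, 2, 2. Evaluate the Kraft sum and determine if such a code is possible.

1.25; no

With common denominator 2^2 = 4: Σ 2^(−ℓᵢ) = 2/4 + 1/4 + 1/4 + 1/4 = 5/4 = 1.25.
Kraft's inequality requires Σ ≤ 1; here Σ = 1.25 > 1, so no such prefix code exists.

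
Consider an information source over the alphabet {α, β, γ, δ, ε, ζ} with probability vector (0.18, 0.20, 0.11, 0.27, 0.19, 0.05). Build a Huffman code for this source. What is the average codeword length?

Repeatedly combine the two least-probable nodes; the expected code length is the sum of the merged weights.
merge 1/20 + 11/100 → 4/25
merge 4/25 + 9/50 → 17/50
merge 19/100 + 1/5 → 39/100
merge 27/100 + 17/50 → 61/100
merge 39/100 + 61/100 → 1
L = 4/25 + 17/50 + 39/100 + 61/100 + 1 = 5/2 = 2.5 bits/symbol.

2.5 bits/symbol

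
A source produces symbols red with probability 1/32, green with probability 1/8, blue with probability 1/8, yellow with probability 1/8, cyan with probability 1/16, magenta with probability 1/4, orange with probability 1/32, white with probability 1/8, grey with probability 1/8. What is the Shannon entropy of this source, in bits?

Each probability is a power of 1/2, so log₂(1/p) is an integer.
H = Σ p·log₂(1/p) = 1/32·5 + 1/8·3 + 1/8·3 + 1/8·3 + 1/16·4 + 1/4·2 + 1/32·5 + 1/8·3 + 1/8·3 = 2.9375 bits.

2.9375 bits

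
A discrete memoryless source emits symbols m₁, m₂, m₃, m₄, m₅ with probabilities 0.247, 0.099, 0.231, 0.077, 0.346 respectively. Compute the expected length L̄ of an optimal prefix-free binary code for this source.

2.176 bits/symbol

Repeatedly combine the two least-probable nodes; the expected code length is the sum of the merged weights.
merge 77/1000 + 99/1000 → 22/125
merge 22/125 + 231/1000 → 407/1000
merge 247/1000 + 173/500 → 593/1000
merge 407/1000 + 593/1000 → 1
L = 22/125 + 407/1000 + 593/1000 + 1 = 272/125 = 2.176 bits/symbol.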